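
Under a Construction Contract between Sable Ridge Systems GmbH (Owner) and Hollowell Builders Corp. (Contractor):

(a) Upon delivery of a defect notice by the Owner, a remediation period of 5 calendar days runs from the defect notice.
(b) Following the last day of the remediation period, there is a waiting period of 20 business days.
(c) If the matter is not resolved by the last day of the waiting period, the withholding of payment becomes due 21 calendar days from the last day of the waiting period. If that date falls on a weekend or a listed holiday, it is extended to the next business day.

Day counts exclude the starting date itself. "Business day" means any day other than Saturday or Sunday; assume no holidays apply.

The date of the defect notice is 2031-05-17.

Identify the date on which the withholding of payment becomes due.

2031-07-10

The last day of the remediation period: 5 calendar days after 2031-05-17 is 2031-05-22.
The last day of the waiting period: counting 20 business days from Thursday, 2031-05-22 (May 23, May 26, May 27, May 28, …, Jun 17, Jun 18, Jun 19, skipping weekends) reaches Thursday, 2031-06-19.
The date on which the withholding of payment becomes due: 21 calendar days after 2031-06-19 is 2031-07-10. 2031-07-10 is a Thursday, so no roll-forward applies.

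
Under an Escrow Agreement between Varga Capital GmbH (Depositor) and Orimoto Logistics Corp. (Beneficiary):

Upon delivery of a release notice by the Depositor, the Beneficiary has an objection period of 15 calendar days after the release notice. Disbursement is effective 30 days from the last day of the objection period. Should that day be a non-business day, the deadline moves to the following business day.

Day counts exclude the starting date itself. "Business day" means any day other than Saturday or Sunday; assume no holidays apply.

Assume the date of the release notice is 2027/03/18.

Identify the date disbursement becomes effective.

Adding 15 calendar days to 2027/03/18 gives 2027/04/02, which is the last day of the objection period.
The date disbursement becomes effective: 30 calendar days after 2027/04/02 is 2027/05/02. That falls on a Sunday, so it rolls to the next business day, Monday, 2027/05/03.

2027/05/03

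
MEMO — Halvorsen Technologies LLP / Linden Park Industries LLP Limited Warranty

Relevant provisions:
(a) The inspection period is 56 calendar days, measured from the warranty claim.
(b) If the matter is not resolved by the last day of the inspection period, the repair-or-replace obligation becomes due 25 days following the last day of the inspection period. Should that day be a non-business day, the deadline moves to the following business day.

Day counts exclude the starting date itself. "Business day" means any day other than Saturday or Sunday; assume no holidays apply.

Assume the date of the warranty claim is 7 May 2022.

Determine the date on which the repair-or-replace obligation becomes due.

27 July 2022

Adding 56 calendar days to 7 May 2022 gives 2 July 2022, which is the last day of the inspection period.
The date on which the repair-or-replace obligation becomes due: 2 July 2022 + 25 days = 27 July 2022. 27 July 2022 is a Wednesday, so no roll-forward applies.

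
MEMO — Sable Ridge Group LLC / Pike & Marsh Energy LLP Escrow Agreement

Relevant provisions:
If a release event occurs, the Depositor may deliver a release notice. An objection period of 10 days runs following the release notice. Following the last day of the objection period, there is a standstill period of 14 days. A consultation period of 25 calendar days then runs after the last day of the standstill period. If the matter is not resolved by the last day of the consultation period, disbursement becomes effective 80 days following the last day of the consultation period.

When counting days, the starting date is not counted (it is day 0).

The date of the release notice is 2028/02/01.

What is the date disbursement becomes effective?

Adding 10 calendar days to 2028/02/01 gives 2028/02/11, which is the last day of the objection period.
Adding 14 calendar days to 2028/02/11 gives 2028/02/25, which is the last day of the standstill period.
Adding 25 calendar days to 2028/02/25 gives 2028/03/21, which is the last day of the consultation period.
The date disbursement becomes effective: 2028/03/21 + 80 days = 2028/06/09.

2028/06/09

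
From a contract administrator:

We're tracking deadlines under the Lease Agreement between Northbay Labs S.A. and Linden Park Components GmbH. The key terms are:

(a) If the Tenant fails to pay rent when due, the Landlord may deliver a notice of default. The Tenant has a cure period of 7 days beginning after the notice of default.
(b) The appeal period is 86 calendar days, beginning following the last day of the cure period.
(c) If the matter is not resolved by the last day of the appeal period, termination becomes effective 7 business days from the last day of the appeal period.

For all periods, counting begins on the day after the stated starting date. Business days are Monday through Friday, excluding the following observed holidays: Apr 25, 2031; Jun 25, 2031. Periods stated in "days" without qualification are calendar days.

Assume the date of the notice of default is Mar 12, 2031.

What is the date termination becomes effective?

Adding 7 calendar days to Mar 12, 2031 gives Mar 19, 2031, which is the last day of the cure period.
The last day of the appeal period: Mar 19, 2031 + 86 days = Jun 13, 2031.
The date termination becomes effective: counting 7 business days from Friday, Jun 13, 2031 (Jun 16, Jun 17, Jun 18, Jun 19, Jun 20, Jun 23, Jun 24, skipping weekends) reaches Tuesday, Jun 24, 2031.

Jun 24, 2031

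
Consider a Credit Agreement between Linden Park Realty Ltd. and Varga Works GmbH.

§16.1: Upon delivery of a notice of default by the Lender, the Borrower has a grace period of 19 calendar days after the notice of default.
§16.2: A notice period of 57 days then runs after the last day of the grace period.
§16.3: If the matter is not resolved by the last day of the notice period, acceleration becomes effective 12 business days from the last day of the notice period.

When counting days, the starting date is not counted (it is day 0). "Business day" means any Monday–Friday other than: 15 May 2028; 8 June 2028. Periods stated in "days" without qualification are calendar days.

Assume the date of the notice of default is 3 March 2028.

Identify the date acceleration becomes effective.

5 June 2028

Adding 19 calendar days to 3 March 2028 gives 22 March 2028, which is the last day of the grace period.
The last day of the notice period: 57 calendar days after 22 March 2028 is 18 May 2028.
From Thursday, 18 May 2028, 12 business days (May 19, May 22, May 23, May 24, …, Jun 1, Jun 2, Jun 5, skipping weekends) brings us to Monday, 5 June 2028, which is the date acceleration becomes effective.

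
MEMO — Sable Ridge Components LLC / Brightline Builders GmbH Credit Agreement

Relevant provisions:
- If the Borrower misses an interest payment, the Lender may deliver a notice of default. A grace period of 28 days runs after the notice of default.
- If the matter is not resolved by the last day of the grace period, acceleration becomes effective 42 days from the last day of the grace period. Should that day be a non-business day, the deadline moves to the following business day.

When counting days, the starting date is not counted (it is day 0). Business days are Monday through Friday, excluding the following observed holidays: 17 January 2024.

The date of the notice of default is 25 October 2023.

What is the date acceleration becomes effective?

Adding 28 calendar days to 25 October 2023 gives 22 November 2023, which is the last day of the grace period.
The date acceleration becomes effective: 22 November 2023 + 42 days = 3 January 2024. 3 January 2024 is a Wednesday and is not a listed holiday, so no roll-forward applies.

3 January 2024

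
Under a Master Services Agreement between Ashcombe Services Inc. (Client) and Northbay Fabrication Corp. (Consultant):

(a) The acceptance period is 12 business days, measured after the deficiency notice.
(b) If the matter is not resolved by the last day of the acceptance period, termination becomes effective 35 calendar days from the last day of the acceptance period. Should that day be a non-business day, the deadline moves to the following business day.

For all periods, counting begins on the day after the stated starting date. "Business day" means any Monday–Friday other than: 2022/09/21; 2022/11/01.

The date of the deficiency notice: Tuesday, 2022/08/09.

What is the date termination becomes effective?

2022/09/29

The last day of the acceptance period: 12 business days after Tuesday, 2022/08/09, skipping weekends — Aug 10, Aug 11, Aug 12, Aug 15, …, Aug 23, Aug 24, Aug 25 — lands on Thursday, 2022/08/25.
The date termination becomes effective: 2022/08/25 + 35 days = 2022/09/29. 2022/09/29 is a Thursday and is not a listed holiday, so no roll-forward applies.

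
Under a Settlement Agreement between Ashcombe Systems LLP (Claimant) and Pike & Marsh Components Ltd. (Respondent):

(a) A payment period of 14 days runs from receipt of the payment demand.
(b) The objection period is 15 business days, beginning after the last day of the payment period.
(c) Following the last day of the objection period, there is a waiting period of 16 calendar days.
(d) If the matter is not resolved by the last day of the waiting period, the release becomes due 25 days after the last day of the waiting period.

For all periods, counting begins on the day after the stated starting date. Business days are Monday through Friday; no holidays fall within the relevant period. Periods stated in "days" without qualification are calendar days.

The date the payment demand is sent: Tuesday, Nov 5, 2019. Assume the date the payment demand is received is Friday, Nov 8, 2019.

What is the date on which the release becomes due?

Jan 23, 2020

The last day of the payment period: Nov 8, 2019 + 14 days = Nov 22, 2019.
The last day of the objection period: 15 business days after Friday, Nov 22, 2019, skipping weekends — Nov 25, Nov 26, Nov 27, Nov 28, …, Dec 11, Dec 12, Dec 13 — lands on Friday, Dec 13, 2019.
Adding 16 calendar days to Dec 13, 2019 gives Dec 29, 2019, which is the last day of the waiting period.
The date on which the release becomes due: Dec 29, 2019 + 25 days = Jan 23, 2020.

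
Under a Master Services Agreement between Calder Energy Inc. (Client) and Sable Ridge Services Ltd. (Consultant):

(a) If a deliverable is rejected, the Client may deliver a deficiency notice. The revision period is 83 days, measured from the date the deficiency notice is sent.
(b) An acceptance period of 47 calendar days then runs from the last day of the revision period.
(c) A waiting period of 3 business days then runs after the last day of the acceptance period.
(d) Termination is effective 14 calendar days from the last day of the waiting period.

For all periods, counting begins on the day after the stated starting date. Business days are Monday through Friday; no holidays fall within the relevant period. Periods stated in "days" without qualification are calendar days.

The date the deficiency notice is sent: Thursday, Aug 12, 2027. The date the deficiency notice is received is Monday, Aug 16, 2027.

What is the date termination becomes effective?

The last day of the revision period: 83 calendar days after Aug 12, 2027 is Nov 3, 2027.
The last day of the acceptance period: Nov 3, 2027 + 47 days = Dec 20, 2027.
The last day of the waiting period: counting 3 business days from Monday, Dec 20, 2027 (Dec 21, Dec 22, Dec 23, skipping weekends) reaches Thursday, Dec 23, 2027.
The date termination becomes effective: Dec 23, 2027 + 14 days = Jan 6, 2028.

Jan 6, 2028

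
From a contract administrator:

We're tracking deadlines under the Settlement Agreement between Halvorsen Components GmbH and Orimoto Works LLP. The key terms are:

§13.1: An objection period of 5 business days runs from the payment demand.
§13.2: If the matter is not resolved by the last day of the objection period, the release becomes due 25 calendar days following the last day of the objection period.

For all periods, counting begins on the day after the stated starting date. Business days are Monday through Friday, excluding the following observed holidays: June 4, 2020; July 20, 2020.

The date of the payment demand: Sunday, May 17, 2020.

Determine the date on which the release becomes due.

The last day of the objection period: 5 business days after Sunday, May 17, 2020, skipping weekends — May 18, May 19, May 20, May 21, May 22 — lands on Friday, May 22, 2020.
Adding 25 calendar days to May 22, 2020 gives June 16, 2020, which is the date on which the release becomes due.

June 16, 2020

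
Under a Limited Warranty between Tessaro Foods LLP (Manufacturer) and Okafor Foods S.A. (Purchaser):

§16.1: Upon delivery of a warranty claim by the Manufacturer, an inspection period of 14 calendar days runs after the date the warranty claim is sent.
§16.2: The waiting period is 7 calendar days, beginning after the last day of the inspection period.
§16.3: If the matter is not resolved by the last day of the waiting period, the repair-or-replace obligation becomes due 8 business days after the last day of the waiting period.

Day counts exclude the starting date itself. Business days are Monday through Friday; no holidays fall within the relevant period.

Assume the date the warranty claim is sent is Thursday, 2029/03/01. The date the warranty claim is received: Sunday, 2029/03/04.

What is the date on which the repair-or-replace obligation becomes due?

2029/04/03

The last day of the inspection period: 2029/03/01 + 14 days = 2029/03/15.
Adding 7 calendar days to 2029/03/15 gives 2029/03/22, which is the last day of the waiting period.
The date on which the repair-or-replace obligation becomes due: counting 8 business days from Thursday, 2029/03/22 (Mar 23, Mar 26, Mar 27, Mar 28, Mar 29, Mar 30, Apr 2, Apr 3, skipping weekends) reaches Tuesday, 2029/04/03.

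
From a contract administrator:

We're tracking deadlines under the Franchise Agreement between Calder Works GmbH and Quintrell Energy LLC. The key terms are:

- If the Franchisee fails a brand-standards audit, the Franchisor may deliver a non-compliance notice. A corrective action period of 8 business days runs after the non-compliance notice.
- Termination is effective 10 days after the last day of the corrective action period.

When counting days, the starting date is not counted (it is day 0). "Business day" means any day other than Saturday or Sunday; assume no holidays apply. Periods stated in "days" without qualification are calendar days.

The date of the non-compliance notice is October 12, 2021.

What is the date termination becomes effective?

November 1, 2021

From Tuesday, October 12, 2021, 8 business days (Oct 13, Oct 14, Oct 15, Oct 18, Oct 19, Oct 20, Oct 21, Oct 22, skipping weekends) brings us to Friday, October 22, 2021, which is the last day of the corrective action period.
The date termination becomes effective: 10 calendar days after October 22, 2021 is November 1, 2021.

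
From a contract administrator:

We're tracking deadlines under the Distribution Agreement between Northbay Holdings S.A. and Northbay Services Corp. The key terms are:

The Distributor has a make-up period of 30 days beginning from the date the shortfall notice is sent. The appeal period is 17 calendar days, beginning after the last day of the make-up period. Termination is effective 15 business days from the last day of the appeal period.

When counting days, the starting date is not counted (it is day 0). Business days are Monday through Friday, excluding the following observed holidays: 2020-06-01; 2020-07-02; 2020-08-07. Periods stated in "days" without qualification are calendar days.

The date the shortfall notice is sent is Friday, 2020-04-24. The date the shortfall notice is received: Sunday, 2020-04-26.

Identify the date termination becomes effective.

2020-07-01

The last day of the make-up period: 30 calendar days after 2020-04-24 is 2020-05-24.
Adding 17 calendar days to 2020-05-24 gives 2020-06-10, which is the last day of the appeal period.
The date termination becomes effective: 15 business days after Wednesday, 2020-06-10, skipping weekends — Jun 11, Jun 12, Jun 15, Jun 16, …, Jun 29, Jun 30, Jul 1 — lands on Wednesday, 2020-07-01.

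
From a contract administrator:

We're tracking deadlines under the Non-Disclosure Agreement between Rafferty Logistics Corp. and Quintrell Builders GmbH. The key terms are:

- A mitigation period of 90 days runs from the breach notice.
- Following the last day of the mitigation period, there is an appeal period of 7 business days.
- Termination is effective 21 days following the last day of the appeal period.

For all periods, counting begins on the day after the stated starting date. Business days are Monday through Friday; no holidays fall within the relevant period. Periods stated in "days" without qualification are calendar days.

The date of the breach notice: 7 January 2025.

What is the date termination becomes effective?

7 May 2025

The last day of the mitigation period: 7 January 2025 + 90 days = 7 April 2025.
The last day of the appeal period: 7 business days after Monday, 7 April 2025, skipping weekends — Apr 8, Apr 9, Apr 10, Apr 11, Apr 14, Apr 15, Apr 16 — lands on Wednesday, 16 April 2025.
The date termination becomes effective: 16 April 2025 + 21 days = 7 May 2025.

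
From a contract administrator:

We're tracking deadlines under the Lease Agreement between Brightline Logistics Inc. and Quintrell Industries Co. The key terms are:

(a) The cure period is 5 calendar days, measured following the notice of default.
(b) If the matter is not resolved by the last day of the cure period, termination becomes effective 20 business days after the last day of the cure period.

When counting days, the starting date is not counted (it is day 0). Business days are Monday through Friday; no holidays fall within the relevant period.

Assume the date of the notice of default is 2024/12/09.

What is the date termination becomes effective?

2025/01/10

The last day of the cure period: 5 calendar days after 2024/12/09 is 2024/12/14.
The date termination becomes effective: counting 20 business days from Saturday, 2024/12/14 (Dec 16, Dec 17, Dec 18, Dec 19, …, Jan 8, Jan 9, Jan 10, skipping weekends) reaches Friday, 2025/01/10.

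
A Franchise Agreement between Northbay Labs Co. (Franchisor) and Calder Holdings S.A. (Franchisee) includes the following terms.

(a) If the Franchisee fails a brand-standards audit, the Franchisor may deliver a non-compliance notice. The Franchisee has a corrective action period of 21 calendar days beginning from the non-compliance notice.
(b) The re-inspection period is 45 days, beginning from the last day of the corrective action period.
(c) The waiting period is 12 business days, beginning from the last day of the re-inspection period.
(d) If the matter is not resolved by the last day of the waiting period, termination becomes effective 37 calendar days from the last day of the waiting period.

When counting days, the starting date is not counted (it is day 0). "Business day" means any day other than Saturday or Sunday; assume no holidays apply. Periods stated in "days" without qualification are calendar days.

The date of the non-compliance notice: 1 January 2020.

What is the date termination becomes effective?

30 April 2020

The last day of the corrective action period: 1 January 2020 + 21 days = 22 January 2020.
The last day of the re-inspection period: 22 January 2020 + 45 days = 7 March 2020.
The last day of the waiting period: counting 12 business days from Saturday, 7 March 2020 (Mar 9, Mar 10, Mar 11, Mar 12, …, Mar 20, Mar 23, Mar 24, skipping weekends) reaches Tuesday, 24 March 2020.
The date termination becomes effective: 37 calendar days after 24 March 2020 is 30 April 2020.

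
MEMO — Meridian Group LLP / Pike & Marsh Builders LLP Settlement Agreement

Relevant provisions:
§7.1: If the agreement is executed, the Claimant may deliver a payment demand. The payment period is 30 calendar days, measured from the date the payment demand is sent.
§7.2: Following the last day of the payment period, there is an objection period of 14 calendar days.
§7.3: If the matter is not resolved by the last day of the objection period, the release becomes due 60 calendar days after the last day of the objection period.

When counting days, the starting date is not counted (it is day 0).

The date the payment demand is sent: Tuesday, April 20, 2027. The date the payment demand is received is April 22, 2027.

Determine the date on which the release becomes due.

August 2, 2027

Adding 30 calendar days to April 20, 2027 gives May 20, 2027, which is the last day of the payment period.
The last day of the objection period: May 20, 2027 + 14 days = June 3, 2027.
The date on which the release becomes due: June 3, 2027 + 60 days = August 2, 2027.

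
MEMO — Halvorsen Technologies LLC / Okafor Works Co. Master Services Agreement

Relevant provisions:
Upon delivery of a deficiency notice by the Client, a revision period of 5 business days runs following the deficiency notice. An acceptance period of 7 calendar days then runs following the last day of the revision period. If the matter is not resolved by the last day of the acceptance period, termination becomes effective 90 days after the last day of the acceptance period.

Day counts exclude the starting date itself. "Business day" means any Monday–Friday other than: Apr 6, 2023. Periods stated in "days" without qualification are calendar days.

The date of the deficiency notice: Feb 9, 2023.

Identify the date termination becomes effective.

From Thursday, Feb 9, 2023, 5 business days (Feb 10, Feb 13, Feb 14, Feb 15, Feb 16, skipping weekends) brings us to Thursday, Feb 16, 2023, which is the last day of the revision period.
The last day of the acceptance period: Feb 16, 2023 + 7 days = Feb 23, 2023.
The date termination becomes effective: 90 calendar days after Feb 23, 2023 is May 24, 2023.

May 24, 2023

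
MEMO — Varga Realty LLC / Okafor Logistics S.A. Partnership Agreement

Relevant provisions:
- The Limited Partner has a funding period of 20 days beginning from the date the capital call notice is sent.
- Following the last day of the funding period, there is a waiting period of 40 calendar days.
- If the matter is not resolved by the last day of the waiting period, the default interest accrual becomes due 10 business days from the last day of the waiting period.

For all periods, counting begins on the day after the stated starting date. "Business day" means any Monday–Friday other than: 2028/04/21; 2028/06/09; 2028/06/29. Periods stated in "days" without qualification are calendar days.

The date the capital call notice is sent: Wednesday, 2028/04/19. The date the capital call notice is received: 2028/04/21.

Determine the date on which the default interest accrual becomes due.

2028/07/03

The last day of the funding period: 2028/04/19 + 20 days = 2028/05/09.
The last day of the waiting period: 2028/05/09 + 40 days = 2028/06/18.
The date on which the default interest accrual becomes due: counting 10 business days from Sunday, 2028/06/18 (Jun 19, Jun 20, Jun 21, Jun 22, Jun 23, Jun 26, Jun 27, Jun 28, Jun 30, Jul 3, skipping weekends and the listed holiday on Jun 29) reaches Monday, 2028/07/03.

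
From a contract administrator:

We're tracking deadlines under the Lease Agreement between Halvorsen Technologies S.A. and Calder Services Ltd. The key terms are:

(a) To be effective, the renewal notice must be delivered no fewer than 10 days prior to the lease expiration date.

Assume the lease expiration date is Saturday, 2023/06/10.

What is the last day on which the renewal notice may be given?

2023/06/10 minus 10 days is 2023/05/31.

2023/05/31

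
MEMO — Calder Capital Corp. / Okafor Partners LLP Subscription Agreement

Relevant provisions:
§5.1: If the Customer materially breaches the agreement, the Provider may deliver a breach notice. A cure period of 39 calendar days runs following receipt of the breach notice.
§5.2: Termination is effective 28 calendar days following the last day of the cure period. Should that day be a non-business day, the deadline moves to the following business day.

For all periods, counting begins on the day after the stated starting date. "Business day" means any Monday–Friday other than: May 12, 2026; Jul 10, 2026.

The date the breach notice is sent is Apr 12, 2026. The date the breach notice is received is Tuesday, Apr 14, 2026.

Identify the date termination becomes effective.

The last day of the cure period: Apr 14, 2026 + 39 days = May 23, 2026.
The date termination becomes effective: May 23, 2026 + 28 days = Jun 20, 2026. That falls on a Saturday, so it rolls to the next business day, Monday, Jun 22, 2026.

Jun 22, 2026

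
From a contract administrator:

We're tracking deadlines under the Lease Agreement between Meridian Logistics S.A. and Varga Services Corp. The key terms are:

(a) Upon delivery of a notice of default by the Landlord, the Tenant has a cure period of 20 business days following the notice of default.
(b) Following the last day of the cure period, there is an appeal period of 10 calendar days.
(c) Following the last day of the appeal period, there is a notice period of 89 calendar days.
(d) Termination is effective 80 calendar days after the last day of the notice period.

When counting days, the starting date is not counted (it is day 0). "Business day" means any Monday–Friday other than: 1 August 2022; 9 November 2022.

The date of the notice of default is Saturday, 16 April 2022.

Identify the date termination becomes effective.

The last day of the cure period: 20 business days after Saturday, 16 April 2022, skipping weekends — Apr 18, Apr 19, Apr 20, Apr 21, …, May 11, May 12, May 13 — lands on Friday, 13 May 2022.
The last day of the appeal period: 10 calendar days after 13 May 2022 is 23 May 2022.
Adding 89 calendar days to 23 May 2022 gives 20 August 2022, which is the last day of the notice period.
Adding 80 calendar days to 20 August 2022 gives 8 November 2022, which is the date termination becomes effective.

8 November 2022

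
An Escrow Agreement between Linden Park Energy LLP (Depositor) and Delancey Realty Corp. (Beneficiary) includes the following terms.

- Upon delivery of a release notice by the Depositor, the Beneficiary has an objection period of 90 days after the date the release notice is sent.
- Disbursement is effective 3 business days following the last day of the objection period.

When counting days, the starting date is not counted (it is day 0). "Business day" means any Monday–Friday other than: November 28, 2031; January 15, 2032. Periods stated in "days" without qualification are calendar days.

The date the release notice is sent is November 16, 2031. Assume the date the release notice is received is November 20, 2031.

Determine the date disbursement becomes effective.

February 18, 2032

The last day of the objection period: 90 calendar days after November 16, 2031 is February 14, 2032.
The date disbursement becomes effective: counting 3 business days from Saturday, February 14, 2032 (Feb 16, Feb 17, Feb 18, skipping weekends) reaches Wednesday, February 18, 2032.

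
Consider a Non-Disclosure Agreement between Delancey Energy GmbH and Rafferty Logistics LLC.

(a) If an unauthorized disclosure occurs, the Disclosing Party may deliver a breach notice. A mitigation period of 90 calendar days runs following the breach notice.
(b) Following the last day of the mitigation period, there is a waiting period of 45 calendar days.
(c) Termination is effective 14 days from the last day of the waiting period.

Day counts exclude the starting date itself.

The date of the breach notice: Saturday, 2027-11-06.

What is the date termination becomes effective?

Adding 90 calendar days to 2027-11-06 gives 2028-02-04, which is the last day of the mitigation period.
Adding 45 calendar days to 2028-02-04 gives 2028-03-20, which is the last day of the waiting period.
The date termination becomes effective: 14 calendar days after 2028-03-20 is 2028-04-03.

2028-04-03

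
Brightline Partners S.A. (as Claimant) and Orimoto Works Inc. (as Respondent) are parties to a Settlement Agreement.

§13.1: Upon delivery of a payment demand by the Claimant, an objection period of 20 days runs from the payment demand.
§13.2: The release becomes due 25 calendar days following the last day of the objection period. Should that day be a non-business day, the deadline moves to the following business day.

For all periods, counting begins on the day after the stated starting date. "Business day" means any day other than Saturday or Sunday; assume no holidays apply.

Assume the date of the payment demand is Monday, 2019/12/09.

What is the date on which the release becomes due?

2020/01/23

The last day of the objection period: 20 calendar days after 2019/12/09 is 2019/12/29.
Adding 25 calendar days to 2019/12/29 gives 2020/01/23, which is the date on which the release becomes due. 2020/01/23 is a Thursday, so no roll-forward applies.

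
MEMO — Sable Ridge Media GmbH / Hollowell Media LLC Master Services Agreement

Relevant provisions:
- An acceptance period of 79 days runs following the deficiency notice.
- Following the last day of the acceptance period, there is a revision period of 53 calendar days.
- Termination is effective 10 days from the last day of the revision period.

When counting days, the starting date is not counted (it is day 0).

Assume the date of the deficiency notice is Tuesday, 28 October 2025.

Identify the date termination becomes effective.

19 March 2026

The last day of the acceptance period: 79 calendar days after 28 October 2025 is 15 January 2026.
The last day of the revision period: 53 calendar days after 15 January 2026 is 9 March 2026.
The date termination becomes effective: 10 calendar days after 9 March 2026 is 19 March 2026.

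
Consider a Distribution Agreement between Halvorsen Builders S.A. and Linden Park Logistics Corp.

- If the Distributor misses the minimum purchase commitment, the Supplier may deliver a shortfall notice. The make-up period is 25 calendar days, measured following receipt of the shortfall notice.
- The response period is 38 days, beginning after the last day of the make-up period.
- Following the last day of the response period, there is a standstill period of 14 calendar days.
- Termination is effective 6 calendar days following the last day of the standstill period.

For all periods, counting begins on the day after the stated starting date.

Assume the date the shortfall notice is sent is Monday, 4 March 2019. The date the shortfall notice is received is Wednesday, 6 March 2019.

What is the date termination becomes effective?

28 May 2019

The last day of the make-up period: 25 calendar days after 6 March 2019 is 31 March 2019.
Adding 38 calendar days to 31 March 2019 gives 8 May 2019, which is the last day of the response period.
Adding 14 calendar days to 8 May 2019 gives 22 May 2019, which is the last day of the standstill period.
The date termination becomes effective: 22 May 2019 + 6 days = 28 May 2019.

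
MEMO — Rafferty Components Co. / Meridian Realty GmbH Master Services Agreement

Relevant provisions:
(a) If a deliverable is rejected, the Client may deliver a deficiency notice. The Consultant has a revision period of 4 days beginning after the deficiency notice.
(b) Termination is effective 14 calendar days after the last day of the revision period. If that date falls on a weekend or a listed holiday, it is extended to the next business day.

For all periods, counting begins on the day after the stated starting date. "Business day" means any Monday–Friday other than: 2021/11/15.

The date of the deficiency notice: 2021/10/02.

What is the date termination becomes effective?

The last day of the revision period: 2021/10/02 + 4 days = 2021/10/06.
The date termination becomes effective: 2021/10/06 + 14 days = 2021/10/20. 2021/10/20 is a Wednesday and is not a listed holiday, so no roll-forward applies.

2021/10/20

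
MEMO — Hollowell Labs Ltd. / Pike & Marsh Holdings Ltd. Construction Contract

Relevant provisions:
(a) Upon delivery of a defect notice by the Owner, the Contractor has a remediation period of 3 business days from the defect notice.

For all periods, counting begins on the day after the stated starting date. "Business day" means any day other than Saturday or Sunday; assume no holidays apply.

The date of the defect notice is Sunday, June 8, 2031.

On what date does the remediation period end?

June 11, 2031

From Sunday, June 8, 2031, 3 business days (Jun 9, Jun 10, Jun 11, skipping weekends) brings us to Wednesday, June 11, 2031, which is the last day of the remediation period.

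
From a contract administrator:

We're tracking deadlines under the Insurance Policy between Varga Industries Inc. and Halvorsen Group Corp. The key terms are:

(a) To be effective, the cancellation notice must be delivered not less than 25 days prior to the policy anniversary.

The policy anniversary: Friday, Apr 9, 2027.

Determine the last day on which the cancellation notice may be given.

Apr 9, 2027 minus 25 days is Mar 15, 2027.

Mar 15, 2027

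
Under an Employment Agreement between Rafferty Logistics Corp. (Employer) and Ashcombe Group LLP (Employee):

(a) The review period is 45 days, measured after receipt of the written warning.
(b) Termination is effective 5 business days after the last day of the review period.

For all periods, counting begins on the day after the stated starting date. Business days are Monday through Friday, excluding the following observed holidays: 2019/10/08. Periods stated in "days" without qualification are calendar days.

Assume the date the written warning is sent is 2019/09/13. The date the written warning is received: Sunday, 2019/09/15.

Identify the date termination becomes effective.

The last day of the review period: 2019/09/15 + 45 days = 2019/10/30.
From Wednesday, 2019/10/30, 5 business days (Oct 31, Nov 1, Nov 4, Nov 5, Nov 6, skipping weekends) brings us to Wednesday, 2019/11/06, which is the date termination becomes effective.

2019/11/06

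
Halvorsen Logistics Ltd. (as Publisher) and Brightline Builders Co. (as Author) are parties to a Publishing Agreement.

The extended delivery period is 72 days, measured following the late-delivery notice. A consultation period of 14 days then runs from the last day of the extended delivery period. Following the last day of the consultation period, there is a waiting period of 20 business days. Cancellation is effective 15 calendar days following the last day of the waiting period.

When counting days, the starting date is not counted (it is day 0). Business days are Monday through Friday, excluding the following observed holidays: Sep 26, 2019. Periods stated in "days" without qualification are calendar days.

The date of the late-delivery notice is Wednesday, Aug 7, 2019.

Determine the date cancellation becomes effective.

Dec 14, 2019

The last day of the extended delivery period: Aug 7, 2019 + 72 days = Oct 18, 2019.
Adding 14 calendar days to Oct 18, 2019 gives Nov 1, 2019, which is the last day of the consultation period.
From Friday, Nov 1, 2019, 20 business days (Nov 4, Nov 5, Nov 6, Nov 7, …, Nov 27, Nov 28, Nov 29, skipping weekends) brings us to Friday, Nov 29, 2019, which is the last day of the waiting period.
Adding 15 calendar days to Nov 29, 2019 gives Dec 14, 2019, which is the date cancellation becomes effective.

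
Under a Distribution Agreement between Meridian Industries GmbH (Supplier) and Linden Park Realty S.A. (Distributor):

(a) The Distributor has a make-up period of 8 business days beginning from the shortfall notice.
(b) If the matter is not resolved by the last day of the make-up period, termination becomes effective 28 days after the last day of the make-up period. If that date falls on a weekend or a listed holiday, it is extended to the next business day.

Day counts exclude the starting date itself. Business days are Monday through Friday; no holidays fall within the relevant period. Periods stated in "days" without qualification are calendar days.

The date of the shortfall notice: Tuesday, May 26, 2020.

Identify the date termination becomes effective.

July 3, 2020

From Tuesday, May 26, 2020, 8 business days (May 27, May 28, May 29, Jun 1, Jun 2, Jun 3, Jun 4, Jun 5, skipping weekends) brings us to Friday, June 5, 2020, which is the last day of the make-up period.
The date termination becomes effective: June 5, 2020 + 28 days = July 3, 2020. July 3, 2020 is a Friday, so no roll-forward applies.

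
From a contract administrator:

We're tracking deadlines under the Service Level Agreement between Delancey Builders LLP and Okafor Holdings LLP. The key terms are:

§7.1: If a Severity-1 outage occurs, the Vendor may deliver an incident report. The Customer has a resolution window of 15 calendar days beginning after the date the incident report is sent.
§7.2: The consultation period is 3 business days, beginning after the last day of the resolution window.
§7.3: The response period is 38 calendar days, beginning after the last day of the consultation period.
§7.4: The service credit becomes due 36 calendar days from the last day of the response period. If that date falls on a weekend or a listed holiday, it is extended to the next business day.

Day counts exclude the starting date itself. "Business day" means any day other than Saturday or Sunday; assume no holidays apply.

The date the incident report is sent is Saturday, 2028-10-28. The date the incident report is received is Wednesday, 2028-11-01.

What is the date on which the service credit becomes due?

2029-01-29

Adding 15 calendar days to 2028-10-28 gives 2028-11-12, which is the last day of the resolution window.
From Sunday, 2028-11-12, 3 business days (Nov 13, Nov 14, Nov 15, skipping weekends) brings us to Wednesday, 2028-11-15, which is the last day of the consultation period.
Adding 38 calendar days to 2028-11-15 gives 2028-12-23, which is the last day of the response period.
The date on which the service credit becomes due: 36 calendar days after 2028-12-23 is 2029-01-28. That falls on a Sunday, so it rolls to the next business day, Monday, 2029-01-29.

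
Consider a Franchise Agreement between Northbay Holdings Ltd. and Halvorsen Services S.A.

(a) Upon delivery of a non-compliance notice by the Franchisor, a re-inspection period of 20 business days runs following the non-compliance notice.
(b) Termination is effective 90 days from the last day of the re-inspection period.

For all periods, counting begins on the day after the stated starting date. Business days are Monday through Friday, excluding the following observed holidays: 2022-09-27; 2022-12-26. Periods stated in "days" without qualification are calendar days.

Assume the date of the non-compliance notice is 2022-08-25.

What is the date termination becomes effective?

The last day of the re-inspection period: 20 business days after Thursday, 2022-08-25, skipping weekends — Aug 26, Aug 29, Aug 30, Aug 31, …, Sep 20, Sep 21, Sep 22 — lands on Thursday, 2022-09-22.
Adding 90 calendar days to 2022-09-22 gives 2022-12-21, which is the date termination becomes effective.

2022-12-21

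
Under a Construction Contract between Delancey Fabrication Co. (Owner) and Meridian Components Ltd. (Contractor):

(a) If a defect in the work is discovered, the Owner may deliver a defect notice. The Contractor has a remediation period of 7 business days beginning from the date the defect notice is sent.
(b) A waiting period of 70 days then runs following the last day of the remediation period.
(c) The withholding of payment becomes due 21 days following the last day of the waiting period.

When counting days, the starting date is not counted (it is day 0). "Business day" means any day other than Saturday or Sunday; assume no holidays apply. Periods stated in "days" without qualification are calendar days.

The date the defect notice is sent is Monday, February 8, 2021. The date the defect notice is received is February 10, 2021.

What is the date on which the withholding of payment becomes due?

May 19, 2021

From Monday, February 8, 2021, 7 business days (Feb 9, Feb 10, Feb 11, Feb 12, Feb 15, Feb 16, Feb 17, skipping weekends) brings us to Wednesday, February 17, 2021, which is the last day of the remediation period.
Adding 70 calendar days to February 17, 2021 gives April 28, 2021, which is the last day of the waiting period.
The date on which the withholding of payment becomes due: 21 calendar days after April 28, 2021 is May 19, 2021.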